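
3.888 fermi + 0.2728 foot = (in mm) 83.15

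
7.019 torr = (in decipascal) 9358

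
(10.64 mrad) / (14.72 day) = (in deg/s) 4.793e-07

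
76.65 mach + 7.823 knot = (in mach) 76.66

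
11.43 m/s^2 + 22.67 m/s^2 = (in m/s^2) 34.1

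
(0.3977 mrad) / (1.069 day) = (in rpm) 4.112e-08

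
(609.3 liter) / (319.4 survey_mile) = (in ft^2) 1.276e-05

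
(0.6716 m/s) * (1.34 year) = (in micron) 2.838e+13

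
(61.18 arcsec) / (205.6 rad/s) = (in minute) 2.404e-08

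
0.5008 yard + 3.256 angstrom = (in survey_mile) 0.0002845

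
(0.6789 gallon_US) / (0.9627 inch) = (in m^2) 0.1051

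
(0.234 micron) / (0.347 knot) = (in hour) 3.641e-10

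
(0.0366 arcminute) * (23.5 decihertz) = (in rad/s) 2.502e-05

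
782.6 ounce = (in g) 2.219e+04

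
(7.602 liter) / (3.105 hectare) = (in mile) 1.521e-10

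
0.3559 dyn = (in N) 3.559e-06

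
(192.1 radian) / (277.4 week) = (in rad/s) 1.145e-06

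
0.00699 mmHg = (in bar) 9.319e-06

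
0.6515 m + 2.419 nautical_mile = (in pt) 1.27e+07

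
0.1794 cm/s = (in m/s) 0.001794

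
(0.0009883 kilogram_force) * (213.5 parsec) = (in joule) 6.385e+16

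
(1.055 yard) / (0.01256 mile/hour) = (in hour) 0.04773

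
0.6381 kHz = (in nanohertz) 6.381e+11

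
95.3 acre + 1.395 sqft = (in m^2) 3.857e+05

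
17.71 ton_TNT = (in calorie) 1.771e+10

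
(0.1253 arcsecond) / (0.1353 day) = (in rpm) 4.962e-10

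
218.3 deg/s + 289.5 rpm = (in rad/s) 34.13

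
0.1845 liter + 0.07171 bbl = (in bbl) 0.07287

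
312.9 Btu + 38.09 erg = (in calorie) 7.89e+04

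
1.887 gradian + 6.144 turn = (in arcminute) 1.328e+05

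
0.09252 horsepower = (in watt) 68.99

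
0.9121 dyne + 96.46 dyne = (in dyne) 97.37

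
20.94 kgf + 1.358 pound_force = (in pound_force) 47.52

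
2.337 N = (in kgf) 0.2383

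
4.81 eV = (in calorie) 1.842e-19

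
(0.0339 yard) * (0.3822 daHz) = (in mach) 0.0003479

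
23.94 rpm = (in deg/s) 143.6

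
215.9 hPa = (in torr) 161.9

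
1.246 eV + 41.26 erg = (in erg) 41.26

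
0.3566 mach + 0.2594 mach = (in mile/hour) 469.2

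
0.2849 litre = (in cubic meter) 0.0002849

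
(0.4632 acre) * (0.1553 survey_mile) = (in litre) 4.685e+08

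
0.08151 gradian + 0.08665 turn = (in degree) 31.27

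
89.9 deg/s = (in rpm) 14.98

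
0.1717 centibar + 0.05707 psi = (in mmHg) 4.239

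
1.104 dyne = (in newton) 1.104e-05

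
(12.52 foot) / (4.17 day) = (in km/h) 3.813e-05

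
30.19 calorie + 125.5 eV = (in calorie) 30.19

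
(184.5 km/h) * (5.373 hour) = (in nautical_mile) 535.3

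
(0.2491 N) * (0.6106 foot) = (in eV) 2.894e+17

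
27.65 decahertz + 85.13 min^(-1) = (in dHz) 2779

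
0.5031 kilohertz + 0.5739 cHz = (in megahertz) 0.0005031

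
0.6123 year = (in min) 3.218e+05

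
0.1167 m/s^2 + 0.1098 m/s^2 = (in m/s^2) 0.2265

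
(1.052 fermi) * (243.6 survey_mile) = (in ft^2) 4.439e-09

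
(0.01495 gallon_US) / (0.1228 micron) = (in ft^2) 4961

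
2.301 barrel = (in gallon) 96.64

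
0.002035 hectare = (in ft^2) 219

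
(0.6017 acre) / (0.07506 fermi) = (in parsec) 1051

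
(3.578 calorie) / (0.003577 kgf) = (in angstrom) 4.268e+12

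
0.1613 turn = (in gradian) 64.52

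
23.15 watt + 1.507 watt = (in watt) 24.66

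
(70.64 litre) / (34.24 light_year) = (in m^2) 2.181e-19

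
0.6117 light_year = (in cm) 5.787e+17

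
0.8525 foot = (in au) 1.737e-12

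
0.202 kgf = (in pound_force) 0.4453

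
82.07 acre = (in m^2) 3.321e+05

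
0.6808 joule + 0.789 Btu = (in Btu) 0.7896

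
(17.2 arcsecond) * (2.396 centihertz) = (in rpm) 1.908e-05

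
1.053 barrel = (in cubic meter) 0.1674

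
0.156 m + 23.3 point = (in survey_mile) 0.000102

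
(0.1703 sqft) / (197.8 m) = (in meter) 7.999e-05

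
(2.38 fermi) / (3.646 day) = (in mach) 2.219e-23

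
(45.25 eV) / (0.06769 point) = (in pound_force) 6.825e-14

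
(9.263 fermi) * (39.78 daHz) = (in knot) 7.163e-12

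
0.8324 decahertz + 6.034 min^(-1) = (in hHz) 0.08425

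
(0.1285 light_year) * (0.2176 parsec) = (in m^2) 8.163e+30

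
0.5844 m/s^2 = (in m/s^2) 0.5844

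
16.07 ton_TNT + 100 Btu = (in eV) 4.197e+29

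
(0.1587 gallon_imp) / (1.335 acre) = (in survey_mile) 8.298e-11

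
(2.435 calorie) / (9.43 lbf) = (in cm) 24.29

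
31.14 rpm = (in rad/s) 3.261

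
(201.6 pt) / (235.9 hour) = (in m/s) 8.375e-08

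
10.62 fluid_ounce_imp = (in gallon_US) 0.07971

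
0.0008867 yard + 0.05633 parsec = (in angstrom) 1.738e+25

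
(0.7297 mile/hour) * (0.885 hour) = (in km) 1.039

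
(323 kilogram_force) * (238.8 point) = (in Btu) 0.2529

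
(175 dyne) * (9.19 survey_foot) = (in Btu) 4.646e-06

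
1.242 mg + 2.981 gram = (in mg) 2982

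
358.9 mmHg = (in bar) 0.4785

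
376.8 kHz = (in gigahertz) 0.0003768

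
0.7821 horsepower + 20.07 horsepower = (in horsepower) 20.85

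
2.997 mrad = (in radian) 0.002997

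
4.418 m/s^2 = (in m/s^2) 4.418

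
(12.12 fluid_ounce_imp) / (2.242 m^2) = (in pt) 0.4354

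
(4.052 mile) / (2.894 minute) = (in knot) 73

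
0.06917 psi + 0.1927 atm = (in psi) 2.901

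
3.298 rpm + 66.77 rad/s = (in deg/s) 3845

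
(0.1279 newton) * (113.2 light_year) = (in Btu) 1.298e+14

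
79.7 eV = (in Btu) 1.21e-20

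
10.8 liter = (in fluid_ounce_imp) 380.1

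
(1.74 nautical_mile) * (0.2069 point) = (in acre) 5.812e-05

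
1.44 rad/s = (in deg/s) 82.51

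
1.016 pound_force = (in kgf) 0.4608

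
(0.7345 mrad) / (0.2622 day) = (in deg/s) 1.858e-06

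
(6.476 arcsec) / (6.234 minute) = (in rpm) 8.016e-07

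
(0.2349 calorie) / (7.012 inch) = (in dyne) 5.518e+05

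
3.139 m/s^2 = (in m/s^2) 3.139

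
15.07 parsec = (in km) 4.65e+14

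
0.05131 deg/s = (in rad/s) 0.0008955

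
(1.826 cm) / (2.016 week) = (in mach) 4.398e-11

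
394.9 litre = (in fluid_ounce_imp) 1.39e+04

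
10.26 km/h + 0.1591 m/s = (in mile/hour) 6.731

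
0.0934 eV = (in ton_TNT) 3.577e-30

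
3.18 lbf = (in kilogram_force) 1.442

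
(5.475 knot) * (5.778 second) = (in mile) 0.01011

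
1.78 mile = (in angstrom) 2.865e+13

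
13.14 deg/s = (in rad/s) 0.2293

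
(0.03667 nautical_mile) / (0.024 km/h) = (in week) 0.01684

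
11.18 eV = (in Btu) 1.698e-21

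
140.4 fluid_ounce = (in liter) 4.152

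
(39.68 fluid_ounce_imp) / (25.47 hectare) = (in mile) 2.751e-12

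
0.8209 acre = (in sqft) 3.576e+04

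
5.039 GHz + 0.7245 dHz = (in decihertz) 5.039e+10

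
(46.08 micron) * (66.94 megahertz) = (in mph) 6900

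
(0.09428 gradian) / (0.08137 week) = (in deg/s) 1.724e-06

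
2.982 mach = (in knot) 1974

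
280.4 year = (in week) 1.462e+04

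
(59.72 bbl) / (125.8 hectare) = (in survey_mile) 4.69e-09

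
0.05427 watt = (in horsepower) 7.278e-05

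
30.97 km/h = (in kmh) 30.97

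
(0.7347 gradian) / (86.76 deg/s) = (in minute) 0.000127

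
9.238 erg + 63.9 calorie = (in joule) 267.4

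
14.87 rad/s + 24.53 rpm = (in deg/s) 999.2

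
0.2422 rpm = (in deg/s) 1.453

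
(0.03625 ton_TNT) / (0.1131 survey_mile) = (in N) 8.333e+05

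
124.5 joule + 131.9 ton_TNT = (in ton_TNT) 131.9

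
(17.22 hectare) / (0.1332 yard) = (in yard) 1.546e+06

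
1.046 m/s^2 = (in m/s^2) 1.046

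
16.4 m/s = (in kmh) 59.04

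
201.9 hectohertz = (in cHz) 2.019e+06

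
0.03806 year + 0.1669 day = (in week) 2.008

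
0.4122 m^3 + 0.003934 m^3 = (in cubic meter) 0.4161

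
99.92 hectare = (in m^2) 9.992e+05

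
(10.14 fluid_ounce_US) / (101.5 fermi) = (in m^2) 2.954e+09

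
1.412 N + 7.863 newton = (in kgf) 0.9458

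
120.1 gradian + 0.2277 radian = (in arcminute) 7268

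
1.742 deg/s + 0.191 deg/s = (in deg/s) 1.933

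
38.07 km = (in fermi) 3.807e+19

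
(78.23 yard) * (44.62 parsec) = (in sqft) 1.06e+21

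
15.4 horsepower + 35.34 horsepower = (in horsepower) 50.74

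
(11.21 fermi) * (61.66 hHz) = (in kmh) 2.488e-10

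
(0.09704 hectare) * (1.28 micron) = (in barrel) 0.007813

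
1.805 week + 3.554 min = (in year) 0.03462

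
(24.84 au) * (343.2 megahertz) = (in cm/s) 1.275e+23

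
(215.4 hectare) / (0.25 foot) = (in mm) 2.827e+10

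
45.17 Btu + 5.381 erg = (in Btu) 45.17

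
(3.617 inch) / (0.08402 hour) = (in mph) 0.0006794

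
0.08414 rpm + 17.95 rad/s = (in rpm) 171.5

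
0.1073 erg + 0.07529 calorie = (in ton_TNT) 7.529e-11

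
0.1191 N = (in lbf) 0.02677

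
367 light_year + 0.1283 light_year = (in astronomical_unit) 2.322e+07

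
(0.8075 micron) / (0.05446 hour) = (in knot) 8.006e-09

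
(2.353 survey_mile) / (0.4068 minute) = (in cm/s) 1.551e+04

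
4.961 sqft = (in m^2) 0.4609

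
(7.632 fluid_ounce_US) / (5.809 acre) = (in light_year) 1.015e-24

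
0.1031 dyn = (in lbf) 2.318e-07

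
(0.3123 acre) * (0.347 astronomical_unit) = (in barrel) 4.127e+14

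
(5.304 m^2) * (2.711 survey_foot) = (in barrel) 27.57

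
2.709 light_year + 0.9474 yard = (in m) 2.563e+16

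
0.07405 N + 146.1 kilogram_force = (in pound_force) 322.1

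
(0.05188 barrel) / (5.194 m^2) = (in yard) 0.001737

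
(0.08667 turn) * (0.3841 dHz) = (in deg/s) 1.198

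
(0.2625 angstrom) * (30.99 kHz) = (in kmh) 2.929e-06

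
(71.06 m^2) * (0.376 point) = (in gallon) 2.49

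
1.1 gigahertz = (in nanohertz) 1.1e+18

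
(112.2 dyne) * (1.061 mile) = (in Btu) 0.001816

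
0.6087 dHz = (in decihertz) 0.6087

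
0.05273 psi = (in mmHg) 2.727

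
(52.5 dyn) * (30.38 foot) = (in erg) 4.861e+04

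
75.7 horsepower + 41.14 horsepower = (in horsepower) 116.8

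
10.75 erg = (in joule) 1.075e-06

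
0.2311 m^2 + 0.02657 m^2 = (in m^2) 0.2577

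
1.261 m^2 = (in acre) 0.0003116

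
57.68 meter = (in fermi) 5.768e+16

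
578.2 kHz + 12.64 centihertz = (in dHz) 5.782e+06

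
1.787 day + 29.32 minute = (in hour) 43.38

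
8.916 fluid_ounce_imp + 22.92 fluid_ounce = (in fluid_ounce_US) 31.49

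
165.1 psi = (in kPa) 1138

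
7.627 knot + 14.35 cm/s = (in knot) 7.906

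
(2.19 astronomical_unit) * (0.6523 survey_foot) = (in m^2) 6.514e+10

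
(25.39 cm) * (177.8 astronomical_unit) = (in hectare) 6.753e+08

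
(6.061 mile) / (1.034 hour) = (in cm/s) 262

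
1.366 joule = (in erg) 1.366e+07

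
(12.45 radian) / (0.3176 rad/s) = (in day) 0.0004537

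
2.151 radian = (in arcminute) 7395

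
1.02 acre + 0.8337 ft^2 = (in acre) 1.02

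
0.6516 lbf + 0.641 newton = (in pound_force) 0.7957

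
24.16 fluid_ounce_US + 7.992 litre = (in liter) 8.706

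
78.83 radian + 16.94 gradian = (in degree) 4532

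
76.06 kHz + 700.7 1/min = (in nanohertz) 7.607e+13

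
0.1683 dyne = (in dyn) 0.1683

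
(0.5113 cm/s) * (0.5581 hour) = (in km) 0.01027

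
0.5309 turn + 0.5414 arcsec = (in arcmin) 1.147e+04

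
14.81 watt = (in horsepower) 0.01986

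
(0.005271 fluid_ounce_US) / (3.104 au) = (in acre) 8.295e-23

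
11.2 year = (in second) 3.532e+08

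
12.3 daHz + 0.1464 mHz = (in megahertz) 0.000123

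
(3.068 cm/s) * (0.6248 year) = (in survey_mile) 375.6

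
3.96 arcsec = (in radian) 1.92e-05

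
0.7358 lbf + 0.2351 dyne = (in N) 3.273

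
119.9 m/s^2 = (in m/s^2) 119.9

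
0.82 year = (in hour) 7183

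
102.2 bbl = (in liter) 1.625e+04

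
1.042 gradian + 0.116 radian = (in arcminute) 455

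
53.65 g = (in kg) 0.05365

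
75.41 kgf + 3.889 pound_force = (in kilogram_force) 77.17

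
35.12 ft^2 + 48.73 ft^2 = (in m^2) 7.79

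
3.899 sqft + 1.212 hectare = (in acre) 2.995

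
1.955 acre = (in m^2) 7912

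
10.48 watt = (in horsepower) 0.01405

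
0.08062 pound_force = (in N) 0.3586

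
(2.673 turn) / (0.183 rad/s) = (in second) 91.78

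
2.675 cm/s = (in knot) 0.052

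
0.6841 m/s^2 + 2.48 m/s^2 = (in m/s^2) 3.164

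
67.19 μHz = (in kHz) 6.719e-08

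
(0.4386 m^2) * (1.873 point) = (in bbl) 0.001823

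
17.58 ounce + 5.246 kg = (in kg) 5.744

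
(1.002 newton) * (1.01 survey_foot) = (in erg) 3.085e+06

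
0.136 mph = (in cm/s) 6.08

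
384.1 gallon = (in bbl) 9.145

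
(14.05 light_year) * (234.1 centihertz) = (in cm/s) 3.112e+19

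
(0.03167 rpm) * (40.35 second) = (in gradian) 8.519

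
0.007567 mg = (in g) 7.567e-06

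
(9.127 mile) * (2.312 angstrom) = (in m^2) 3.396e-06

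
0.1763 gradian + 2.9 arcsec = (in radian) 0.002783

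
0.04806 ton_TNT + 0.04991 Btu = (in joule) 2.011e+08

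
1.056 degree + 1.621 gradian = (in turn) 0.006986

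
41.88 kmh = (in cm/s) 1163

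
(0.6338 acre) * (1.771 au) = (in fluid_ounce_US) 2.298e+19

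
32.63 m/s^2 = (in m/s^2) 32.63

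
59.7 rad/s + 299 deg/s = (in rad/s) 64.92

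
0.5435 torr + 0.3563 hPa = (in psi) 0.01568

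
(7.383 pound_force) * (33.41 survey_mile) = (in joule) 1.766e+06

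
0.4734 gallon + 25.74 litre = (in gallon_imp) 6.056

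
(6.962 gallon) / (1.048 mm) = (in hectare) 0.002515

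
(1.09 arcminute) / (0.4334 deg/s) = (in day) 4.851e-07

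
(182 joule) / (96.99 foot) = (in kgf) 0.6278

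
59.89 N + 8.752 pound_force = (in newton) 98.82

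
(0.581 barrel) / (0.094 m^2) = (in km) 0.0009827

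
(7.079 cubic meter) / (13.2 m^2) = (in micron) 5.363e+05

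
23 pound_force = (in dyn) 1.023e+07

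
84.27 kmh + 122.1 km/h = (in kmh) 206.4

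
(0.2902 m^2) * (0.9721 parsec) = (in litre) 8.705e+18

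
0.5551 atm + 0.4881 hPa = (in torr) 422.2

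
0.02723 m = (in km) 2.723e-05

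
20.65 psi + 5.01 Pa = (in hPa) 1424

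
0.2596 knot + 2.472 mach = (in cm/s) 8.418e+04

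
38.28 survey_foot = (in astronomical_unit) 7.799e-11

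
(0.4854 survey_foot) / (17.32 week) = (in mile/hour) 3.159e-08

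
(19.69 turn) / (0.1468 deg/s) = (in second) 4.829e+04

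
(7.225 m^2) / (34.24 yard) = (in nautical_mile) 0.0001246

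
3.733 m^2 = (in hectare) 0.0003733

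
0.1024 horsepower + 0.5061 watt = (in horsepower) 0.1031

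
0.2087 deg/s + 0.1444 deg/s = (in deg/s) 0.3531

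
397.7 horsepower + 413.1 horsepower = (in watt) 6.046e+05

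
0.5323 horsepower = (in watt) 396.9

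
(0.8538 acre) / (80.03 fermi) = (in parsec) 1.399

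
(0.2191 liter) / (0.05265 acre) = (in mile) 6.39e-10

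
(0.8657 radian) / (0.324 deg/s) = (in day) 0.001772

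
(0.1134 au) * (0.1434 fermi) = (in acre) 6.011e-10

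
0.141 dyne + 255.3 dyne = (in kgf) 0.0002605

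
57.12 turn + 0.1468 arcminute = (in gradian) 2.285e+04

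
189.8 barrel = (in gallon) 7972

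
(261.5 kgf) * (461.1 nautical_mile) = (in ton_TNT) 0.5234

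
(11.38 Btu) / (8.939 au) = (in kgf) 9.156e-10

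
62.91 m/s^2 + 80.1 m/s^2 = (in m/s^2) 143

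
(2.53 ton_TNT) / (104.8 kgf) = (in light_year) 1.089e-09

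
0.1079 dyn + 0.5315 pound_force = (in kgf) 0.2411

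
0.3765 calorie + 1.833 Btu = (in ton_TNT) 4.626e-07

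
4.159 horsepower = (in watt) 3101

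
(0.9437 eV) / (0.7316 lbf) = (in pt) 1.317e-16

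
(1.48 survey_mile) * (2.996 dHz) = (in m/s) 713.6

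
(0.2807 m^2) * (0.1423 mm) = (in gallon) 0.01055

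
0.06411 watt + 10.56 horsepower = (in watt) 7875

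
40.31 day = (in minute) 5.805e+04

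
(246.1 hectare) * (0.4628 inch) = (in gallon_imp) 6.364e+06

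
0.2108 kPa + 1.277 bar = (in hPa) 1279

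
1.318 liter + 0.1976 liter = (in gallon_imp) 0.3334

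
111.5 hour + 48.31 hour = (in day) 6.659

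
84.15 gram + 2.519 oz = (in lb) 0.343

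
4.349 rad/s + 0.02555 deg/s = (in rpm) 41.53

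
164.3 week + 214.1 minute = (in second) 9.938e+07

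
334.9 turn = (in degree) 1.206e+05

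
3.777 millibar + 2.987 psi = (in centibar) 20.97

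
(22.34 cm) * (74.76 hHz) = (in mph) 3736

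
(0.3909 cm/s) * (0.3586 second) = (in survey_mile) 8.71e-07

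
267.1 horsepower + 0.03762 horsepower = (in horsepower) 267.1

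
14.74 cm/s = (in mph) 0.3297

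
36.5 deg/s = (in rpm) 6.083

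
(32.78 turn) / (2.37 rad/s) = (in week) 0.0001437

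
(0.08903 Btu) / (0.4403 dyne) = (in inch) 8.399e+08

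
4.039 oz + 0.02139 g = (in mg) 1.145e+05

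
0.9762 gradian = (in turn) 0.00244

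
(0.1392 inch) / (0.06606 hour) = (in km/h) 5.352e-05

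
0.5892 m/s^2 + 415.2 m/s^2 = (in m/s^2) 415.8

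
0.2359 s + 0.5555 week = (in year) 0.01065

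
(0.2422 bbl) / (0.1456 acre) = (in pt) 0.1852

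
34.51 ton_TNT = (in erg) 1.444e+18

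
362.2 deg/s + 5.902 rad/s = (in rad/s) 12.22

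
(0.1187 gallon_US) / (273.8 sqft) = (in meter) 1.766e-05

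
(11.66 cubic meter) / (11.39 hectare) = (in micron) 102.4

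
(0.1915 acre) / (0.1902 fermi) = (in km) 4.075e+15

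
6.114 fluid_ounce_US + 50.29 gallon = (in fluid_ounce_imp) 6706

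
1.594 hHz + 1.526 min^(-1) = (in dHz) 1594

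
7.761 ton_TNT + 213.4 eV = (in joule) 3.247e+10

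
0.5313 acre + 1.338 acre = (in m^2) 7565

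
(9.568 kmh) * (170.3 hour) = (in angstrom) 1.629e+16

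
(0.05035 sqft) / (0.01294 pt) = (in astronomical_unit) 6.85e-09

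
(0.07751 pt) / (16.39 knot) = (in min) 5.405e-08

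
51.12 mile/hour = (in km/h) 82.27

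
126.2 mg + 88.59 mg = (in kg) 0.0002148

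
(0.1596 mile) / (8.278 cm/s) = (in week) 0.00513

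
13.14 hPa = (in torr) 9.856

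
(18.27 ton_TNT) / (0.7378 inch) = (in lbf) 9.17e+11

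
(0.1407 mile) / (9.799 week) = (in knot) 7.427e-05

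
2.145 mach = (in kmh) 2629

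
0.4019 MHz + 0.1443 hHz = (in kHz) 401.9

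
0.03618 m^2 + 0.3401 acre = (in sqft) 1.482e+04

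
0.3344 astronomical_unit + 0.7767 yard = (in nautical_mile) 2.701e+07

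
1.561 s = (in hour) 0.0004336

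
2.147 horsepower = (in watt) 1601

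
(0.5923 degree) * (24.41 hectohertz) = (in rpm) 241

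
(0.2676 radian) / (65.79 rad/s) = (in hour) 1.13e-06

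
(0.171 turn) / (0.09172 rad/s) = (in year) 3.715e-07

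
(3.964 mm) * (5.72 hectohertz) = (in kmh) 8.163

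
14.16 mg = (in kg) 1.416e-05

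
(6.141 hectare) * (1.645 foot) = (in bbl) 1.937e+05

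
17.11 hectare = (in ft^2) 1.842e+06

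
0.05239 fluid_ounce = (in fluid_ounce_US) 0.05239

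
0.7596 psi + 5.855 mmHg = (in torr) 45.14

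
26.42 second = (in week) 4.368e-05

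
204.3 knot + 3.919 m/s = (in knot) 211.9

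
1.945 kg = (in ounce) 68.61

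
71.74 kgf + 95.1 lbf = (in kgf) 114.9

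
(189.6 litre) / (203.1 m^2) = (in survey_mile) 5.801e-07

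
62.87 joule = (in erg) 6.287e+08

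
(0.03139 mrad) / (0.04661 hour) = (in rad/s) 1.871e-07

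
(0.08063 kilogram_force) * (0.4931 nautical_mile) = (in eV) 4.507e+21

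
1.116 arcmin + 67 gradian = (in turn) 0.1676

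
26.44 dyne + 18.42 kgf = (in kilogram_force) 18.42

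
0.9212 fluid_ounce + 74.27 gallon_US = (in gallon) 74.28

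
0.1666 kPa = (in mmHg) 1.25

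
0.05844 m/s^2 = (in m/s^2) 0.05844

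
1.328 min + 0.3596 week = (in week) 0.3597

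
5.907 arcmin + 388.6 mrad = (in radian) 0.3903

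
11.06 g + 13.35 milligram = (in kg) 0.01107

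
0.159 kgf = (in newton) 1.559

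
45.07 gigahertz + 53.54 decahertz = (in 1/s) 4.507e+10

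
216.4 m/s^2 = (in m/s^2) 216.4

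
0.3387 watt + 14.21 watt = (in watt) 14.55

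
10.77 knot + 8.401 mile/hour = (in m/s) 9.296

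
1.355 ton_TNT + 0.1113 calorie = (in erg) 5.669e+16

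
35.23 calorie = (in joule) 147.4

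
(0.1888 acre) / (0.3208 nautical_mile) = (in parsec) 4.168e-17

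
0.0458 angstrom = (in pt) 1.298e-08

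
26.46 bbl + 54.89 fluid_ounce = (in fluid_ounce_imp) 1.481e+05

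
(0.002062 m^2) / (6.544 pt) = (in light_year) 9.441e-17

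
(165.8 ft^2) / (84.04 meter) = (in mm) 183.3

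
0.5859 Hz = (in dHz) 5.859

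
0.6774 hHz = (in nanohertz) 6.774e+10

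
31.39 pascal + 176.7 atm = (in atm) 176.7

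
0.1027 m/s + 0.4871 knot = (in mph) 0.7903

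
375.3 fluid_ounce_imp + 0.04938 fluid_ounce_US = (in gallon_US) 2.817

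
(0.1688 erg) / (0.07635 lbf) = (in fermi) 4.97e+07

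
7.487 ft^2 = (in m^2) 0.6956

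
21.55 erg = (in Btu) 2.043e-09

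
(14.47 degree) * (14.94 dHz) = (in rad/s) 0.3773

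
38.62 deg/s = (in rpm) 6.437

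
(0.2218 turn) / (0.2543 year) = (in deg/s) 9.957e-06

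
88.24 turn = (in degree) 3.177e+04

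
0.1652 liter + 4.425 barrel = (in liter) 703.7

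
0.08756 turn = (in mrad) 550.2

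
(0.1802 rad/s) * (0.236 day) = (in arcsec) 7.579e+08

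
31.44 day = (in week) 4.491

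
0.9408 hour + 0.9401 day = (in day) 0.9793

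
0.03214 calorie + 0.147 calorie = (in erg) 7.495e+06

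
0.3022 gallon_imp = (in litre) 1.374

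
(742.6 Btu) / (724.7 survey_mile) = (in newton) 0.6718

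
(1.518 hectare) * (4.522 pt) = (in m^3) 24.22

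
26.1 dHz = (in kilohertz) 0.00261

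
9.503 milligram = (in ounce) 0.0003352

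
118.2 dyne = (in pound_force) 0.0002657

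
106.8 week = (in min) 1.077e+06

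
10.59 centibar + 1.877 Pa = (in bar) 0.1059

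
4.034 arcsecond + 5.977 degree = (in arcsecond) 2.152e+04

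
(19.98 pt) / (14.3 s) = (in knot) 0.0009581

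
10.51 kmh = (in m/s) 2.919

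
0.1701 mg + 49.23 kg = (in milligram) 4.923e+07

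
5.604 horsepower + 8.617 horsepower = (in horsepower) 14.22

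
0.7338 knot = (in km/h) 1.359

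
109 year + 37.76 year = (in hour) 1.286e+06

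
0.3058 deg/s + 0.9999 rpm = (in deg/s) 6.305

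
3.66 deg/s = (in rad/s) 0.06388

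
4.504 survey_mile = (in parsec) 2.349e-13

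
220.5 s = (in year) 6.992e-06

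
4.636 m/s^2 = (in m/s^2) 4.636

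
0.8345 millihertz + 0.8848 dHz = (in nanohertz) 8.931e+07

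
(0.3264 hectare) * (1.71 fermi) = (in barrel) 3.511e-11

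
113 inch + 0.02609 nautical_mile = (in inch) 2015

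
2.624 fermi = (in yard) 2.87e-15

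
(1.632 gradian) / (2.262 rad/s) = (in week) 1.874e-08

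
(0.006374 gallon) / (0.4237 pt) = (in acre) 3.989e-05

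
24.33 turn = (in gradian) 9732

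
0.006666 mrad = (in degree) 0.0003819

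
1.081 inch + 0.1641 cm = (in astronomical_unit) 1.945e-13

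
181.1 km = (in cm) 1.811e+07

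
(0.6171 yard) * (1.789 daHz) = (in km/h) 36.34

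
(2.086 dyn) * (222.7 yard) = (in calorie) 0.001015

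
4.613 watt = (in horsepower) 0.006186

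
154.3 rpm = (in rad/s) 16.16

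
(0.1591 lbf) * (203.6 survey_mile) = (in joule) 2.319e+05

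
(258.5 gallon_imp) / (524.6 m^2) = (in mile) 1.392e-06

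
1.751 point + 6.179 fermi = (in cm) 0.06177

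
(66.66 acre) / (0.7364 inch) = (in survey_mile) 8962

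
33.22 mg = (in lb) 7.324e-05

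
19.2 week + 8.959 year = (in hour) 8.171e+04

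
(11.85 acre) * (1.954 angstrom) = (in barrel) 5.894e-05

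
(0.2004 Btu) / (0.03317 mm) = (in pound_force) 1.433e+06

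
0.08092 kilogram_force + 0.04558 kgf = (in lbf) 0.2789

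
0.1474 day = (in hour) 3.538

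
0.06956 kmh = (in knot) 0.03756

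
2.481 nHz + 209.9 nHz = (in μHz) 0.2124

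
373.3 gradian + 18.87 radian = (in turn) 3.937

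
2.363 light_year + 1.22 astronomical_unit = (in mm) 2.236e+19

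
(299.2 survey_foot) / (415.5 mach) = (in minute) 1.074e-05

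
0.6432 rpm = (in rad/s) 0.06736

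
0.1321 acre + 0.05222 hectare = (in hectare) 0.1057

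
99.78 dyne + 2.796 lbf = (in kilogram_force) 1.268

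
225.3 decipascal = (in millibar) 0.2253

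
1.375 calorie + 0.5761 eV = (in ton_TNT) 1.375e-09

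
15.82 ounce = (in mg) 4.485e+05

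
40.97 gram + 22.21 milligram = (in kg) 0.04099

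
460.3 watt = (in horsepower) 0.6173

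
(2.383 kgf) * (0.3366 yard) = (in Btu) 0.006817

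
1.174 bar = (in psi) 17.03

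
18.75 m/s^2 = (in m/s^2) 18.75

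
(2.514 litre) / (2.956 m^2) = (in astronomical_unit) 5.685e-15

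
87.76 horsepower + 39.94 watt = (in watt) 6.548e+04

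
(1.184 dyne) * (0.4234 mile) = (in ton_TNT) 1.928e-12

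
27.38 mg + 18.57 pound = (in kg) 8.423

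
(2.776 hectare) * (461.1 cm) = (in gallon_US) 3.381e+07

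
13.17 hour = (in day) 0.5487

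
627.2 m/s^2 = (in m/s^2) 627.2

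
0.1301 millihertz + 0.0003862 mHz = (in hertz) 0.0001305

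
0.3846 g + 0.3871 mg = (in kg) 0.000385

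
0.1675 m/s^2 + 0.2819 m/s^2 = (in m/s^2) 0.4494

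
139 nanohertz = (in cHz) 1.39e-05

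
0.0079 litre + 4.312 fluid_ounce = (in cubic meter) 0.0001354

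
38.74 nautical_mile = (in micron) 7.175e+10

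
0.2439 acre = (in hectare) 0.0987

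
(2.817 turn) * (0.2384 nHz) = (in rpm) 4.029e-08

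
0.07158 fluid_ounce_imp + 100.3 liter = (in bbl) 0.6309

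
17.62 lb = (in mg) 7.992e+06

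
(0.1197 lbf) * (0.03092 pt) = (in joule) 5.808e-06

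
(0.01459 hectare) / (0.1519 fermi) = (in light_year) 101.5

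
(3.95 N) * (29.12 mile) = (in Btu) 175.5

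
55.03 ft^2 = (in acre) 0.001263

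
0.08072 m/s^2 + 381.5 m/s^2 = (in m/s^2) 381.6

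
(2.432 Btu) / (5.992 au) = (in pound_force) 6.435e-10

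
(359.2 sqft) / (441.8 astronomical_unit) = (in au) 3.375e-24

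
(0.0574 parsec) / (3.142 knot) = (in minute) 1.826e+13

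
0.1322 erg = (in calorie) 3.16e-09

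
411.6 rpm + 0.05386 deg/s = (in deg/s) 2470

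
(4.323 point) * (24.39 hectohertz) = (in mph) 8.321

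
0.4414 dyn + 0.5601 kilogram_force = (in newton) 5.493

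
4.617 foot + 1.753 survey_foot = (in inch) 76.44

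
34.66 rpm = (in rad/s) 3.63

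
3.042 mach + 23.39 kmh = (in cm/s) 1.042e+05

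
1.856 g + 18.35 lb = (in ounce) 293.7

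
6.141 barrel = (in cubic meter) 0.9763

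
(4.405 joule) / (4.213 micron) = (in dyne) 1.046e+11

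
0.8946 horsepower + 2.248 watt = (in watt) 669.4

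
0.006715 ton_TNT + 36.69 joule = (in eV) 1.754e+26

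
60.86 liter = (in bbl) 0.3828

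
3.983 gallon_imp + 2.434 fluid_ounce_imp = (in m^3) 0.01818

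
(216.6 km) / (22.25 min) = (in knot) 315.4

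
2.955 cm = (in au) 1.975e-13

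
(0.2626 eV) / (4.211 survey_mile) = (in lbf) 1.396e-24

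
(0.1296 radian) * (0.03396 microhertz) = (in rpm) 4.203e-08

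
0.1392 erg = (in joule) 1.392e-08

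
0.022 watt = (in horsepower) 2.95e-05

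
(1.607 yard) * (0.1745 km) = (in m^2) 256.4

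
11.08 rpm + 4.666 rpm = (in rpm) 15.75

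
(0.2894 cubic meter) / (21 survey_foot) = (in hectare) 4.521e-06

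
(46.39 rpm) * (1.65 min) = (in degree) 2.756e+04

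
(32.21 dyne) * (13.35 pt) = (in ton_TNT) 3.626e-16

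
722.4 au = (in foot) 3.546e+14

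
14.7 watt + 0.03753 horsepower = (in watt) 42.69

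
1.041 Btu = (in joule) 1098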